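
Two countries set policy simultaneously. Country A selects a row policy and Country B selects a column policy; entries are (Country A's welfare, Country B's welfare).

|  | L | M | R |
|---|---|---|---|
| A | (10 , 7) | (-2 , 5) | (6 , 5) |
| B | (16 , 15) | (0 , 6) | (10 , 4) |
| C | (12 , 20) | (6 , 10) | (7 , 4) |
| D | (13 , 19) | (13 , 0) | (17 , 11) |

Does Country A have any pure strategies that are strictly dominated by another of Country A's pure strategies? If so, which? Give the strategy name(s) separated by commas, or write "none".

A: dominated, since B does at least as well everywhere (L: 16>10, M: 0>-2, R: 10>6).
Nothing dominates B: A at L (16>10); C at L (16>12); D at L (16>13).
C: dominated, since D does at least as well everywhere (L: 13>12, M: 13>6, R: 17>7).
D is not dominated — it holds its own against A at L (13>10); B at M (13>0); C at L (13>12).

A, C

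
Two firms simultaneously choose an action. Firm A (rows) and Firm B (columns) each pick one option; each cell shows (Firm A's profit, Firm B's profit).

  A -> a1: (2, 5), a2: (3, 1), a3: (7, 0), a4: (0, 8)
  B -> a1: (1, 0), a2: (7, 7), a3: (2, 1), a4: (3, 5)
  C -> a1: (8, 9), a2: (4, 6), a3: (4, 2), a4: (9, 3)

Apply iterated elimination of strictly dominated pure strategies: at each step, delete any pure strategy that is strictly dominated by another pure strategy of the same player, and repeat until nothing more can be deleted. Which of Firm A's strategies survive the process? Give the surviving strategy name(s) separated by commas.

For Firm B, a2 strictly dominates a3 on the remaining rows (A: 1>0, B: 7>1, C: 6>2); eliminate a3.
Firm A's strategy A is strictly dominated by C (a1: 8>2, a2: 4>3, a4: 9>0) and is removed.
For Firm B, a2 strictly dominates a4 on the remaining rows (B: 7>5, C: 6>3); eliminate a4.
Among the remaining strategies, none is strictly dominated by another pure strategy of the same player, so the elimination stops.
Surviving strategies — Firm A: {B, C}; Firm B: {a1, a2}.

B, C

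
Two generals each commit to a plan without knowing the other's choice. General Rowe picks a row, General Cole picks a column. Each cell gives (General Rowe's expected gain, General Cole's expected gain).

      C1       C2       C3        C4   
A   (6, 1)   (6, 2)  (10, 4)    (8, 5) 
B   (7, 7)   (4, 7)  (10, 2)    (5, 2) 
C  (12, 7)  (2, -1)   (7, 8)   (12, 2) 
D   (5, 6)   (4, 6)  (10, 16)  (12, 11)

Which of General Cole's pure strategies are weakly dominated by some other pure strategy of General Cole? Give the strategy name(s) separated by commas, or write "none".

none

C1: no other strategy beats it everywhere (C2 at C (7>-1); C3 at B (7>2); C4 at B (7>2)).
Nothing dominates C2: C1 at A (2>1); C3 at B (7>2); C4 at B (7>2).
Nothing dominates C3: C1 at A (4>1); C2 at A (4>2); C4 at C (8>2).
C4 is not dominated — it holds its own against C1 at A (5>1); C2 at A (5>2); C3 at A (5>4).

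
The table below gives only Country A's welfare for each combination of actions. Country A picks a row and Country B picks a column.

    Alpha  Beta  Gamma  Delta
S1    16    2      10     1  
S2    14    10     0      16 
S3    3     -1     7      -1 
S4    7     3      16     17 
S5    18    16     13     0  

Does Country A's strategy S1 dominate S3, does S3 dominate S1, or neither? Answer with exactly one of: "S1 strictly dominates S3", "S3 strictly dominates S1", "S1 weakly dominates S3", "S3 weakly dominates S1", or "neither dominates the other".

Compare S1 to S3 across each choice by Country B: Alpha: 16>3, Beta: 2>-1, Gamma: 10>7, Delta: 1>-1.
Every comparison favours S1, so S1 strictly dominates S3.

S1 strictly dominates S3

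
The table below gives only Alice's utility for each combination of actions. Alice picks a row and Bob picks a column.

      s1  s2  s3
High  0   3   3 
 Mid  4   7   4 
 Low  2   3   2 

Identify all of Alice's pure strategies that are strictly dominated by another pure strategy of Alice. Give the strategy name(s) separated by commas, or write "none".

High, Low

High is strictly dominated by Mid (s1: 4>0, s2: 7>3, s3: 4>3).
Mid is not dominated — it holds its own against High at s1 (4>0); Low at s1 (4>2).
Mid strictly dominates Low — s1: 4>2, s2: 7>3, s3: 4>2.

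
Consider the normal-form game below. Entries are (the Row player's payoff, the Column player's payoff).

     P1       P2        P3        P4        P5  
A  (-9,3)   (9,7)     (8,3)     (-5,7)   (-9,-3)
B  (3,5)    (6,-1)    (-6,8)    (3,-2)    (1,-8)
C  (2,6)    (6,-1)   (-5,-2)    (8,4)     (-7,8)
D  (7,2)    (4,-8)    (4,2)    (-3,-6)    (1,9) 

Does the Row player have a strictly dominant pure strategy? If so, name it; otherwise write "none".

none

A fails to dominate B at P1 (-9<3).
B fails to dominate A at P2 (6<9).
C fails to dominate A at P2 (6<9).
D fails to dominate A at P2 (4<9).
No single strategy dominates all the others.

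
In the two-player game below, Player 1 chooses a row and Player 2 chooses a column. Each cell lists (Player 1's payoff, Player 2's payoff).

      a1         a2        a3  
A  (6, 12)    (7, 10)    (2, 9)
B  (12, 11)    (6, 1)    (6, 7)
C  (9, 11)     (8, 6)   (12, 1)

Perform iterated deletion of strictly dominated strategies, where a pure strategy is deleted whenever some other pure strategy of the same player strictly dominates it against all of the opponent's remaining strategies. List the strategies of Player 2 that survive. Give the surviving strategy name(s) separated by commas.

a1

For Player 1, C strictly dominates A on the remaining columns (a1: 9>6, a2: 8>7, a3: 12>2); eliminate A.
Player 2's strategy a2 is strictly dominated by a1 (B: 11>1, C: 11>6) and is removed.
For Player 2, a1 strictly dominates a3 on the remaining rows (B: 11>7, C: 11>1); eliminate a3.
For Player 1, B strictly dominates C on the remaining columns (a1: 12>9); eliminate C.
Among the remaining strategies, none is strictly dominated by another pure strategy of the same player, so the elimination stops.
Surviving strategies — Player 1: {B}; Player 2: {a1}.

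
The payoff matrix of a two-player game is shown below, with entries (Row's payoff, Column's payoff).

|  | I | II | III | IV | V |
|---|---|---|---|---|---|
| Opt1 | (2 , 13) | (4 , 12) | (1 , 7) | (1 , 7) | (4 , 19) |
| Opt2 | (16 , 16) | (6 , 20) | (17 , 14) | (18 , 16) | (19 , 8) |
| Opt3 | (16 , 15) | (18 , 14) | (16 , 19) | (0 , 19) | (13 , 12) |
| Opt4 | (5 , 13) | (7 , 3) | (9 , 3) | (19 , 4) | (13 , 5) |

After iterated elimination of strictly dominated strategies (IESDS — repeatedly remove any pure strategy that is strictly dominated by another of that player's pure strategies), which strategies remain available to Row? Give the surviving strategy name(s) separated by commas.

Opt2, Opt3, Opt4

For Row, Opt2 strictly dominates Opt1 on the remaining columns (I: 16>2, II: 6>4, III: 17>1, IV: 18>1, V: 19>4); eliminate Opt1.
Column's strategy V is strictly dominated by I (Opt2: 16>8, Opt3: 15>12, Opt4: 13>5) and is removed.
Among the remaining strategies, none is strictly dominated by another pure strategy of the same player, so the elimination stops.
Surviving strategies — Row: {Opt2, Opt3, Opt4}; Column: {I, II, III, IV}.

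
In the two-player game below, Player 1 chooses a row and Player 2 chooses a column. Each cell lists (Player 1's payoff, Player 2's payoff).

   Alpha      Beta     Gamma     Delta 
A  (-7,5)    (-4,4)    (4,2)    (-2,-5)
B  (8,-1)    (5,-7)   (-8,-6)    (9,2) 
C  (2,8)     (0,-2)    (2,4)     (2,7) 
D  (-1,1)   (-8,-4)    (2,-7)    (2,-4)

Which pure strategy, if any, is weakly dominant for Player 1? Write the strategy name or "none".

A fails to dominate B at Alpha (-7<8).
B fails to dominate A at Gamma (-8<4).
C fails to dominate A at Gamma (2<4).
D fails to dominate A at Beta (-8<-4).
No single strategy dominates all the others.

none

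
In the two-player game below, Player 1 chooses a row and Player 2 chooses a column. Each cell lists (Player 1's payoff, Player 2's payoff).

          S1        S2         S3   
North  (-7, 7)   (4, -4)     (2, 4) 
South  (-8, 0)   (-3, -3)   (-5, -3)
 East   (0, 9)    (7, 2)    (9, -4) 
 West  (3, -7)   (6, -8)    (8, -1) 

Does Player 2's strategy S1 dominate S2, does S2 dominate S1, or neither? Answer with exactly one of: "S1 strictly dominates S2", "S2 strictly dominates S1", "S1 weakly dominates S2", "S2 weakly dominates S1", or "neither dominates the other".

S1 strictly dominates S2

S1's payoffs vs S2's, by Player 1's action — North: 7>-4, South: 0>-3, East: 9>2, West: -7>-8.
S1 gives a strictly higher payoff against each opponent action, so S1 strictly dominates S2.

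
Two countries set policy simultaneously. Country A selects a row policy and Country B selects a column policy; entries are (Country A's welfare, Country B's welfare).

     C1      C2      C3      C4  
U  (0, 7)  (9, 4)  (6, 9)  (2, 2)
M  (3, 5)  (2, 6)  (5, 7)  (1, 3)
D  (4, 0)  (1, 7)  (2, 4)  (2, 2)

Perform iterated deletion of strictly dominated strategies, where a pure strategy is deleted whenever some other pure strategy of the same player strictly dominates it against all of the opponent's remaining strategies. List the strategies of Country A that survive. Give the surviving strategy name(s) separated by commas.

U

For Country B, C3 strictly dominates C1 on the remaining rows (U: 9>7, M: 7>5, D: 4>0); eliminate C1.
Row M is eliminated: U beats it against every remaining column (C2: 9>2, C3: 6>5, C4: 2>1).
Column C4 is eliminated: C2 beats it against every remaining row (U: 4>2, D: 7>2).
Row D is eliminated: U beats it against every remaining column (C2: 9>1, C3: 6>2).
Country B's strategy C2 is strictly dominated by C3 (U: 9>4) and is removed.
Among the remaining strategies, none is strictly dominated by another pure strategy of the same player, so the elimination stops.
Surviving strategies — Country A: {U}; Country B: {C3}.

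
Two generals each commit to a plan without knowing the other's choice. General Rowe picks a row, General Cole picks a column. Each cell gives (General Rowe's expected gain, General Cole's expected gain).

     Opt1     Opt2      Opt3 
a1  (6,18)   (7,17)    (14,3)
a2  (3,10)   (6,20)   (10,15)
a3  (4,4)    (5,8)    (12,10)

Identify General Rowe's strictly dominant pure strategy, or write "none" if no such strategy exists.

a1

a1 vs a2: Opt1: 6>3, Opt2: 7>6, Opt3: 14>10.
a1 vs a3: Opt1: 6>4, Opt2: 7>5, Opt3: 14>12.
a1 strictly beats every other strategy against every opponent action, so it is strictly dominant.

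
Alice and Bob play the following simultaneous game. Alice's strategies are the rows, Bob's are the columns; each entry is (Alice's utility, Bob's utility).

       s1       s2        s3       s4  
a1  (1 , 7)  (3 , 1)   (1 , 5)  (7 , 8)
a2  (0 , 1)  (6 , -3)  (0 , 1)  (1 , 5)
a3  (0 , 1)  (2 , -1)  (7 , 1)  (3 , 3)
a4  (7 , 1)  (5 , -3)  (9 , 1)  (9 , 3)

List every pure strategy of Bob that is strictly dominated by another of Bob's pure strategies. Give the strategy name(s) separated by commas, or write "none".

s1 is strictly dominated by s4 (a1: 8>7, a2: 5>1, a3: 3>1, a4: 3>1).
s1 strictly dominates s2 — a1: 7>1, a2: 1>-3, a3: 1>-1, a4: 1>-3.
s4 strictly dominates s3 — a1: 8>5, a2: 5>1, a3: 3>1, a4: 3>1.
s4 is not dominated — it holds its own against s1 at a1 (8>7); s2 at a1 (8>1); s3 at a1 (8>5).

s1, s2, s3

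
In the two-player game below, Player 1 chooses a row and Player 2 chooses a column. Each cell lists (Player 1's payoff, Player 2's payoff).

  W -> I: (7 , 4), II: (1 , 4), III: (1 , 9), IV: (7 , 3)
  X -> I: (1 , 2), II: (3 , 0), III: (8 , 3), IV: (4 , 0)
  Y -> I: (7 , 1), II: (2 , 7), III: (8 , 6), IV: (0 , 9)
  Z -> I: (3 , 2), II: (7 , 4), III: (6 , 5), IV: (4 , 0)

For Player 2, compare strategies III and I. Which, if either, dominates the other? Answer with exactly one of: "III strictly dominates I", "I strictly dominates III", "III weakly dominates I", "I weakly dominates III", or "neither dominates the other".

III's payoffs vs I's, by Player 1's action — W: 9>4, X: 3>2, Y: 6>1, Z: 5>2.
Every comparison favours III, so III strictly dominates I.

III strictly dominates I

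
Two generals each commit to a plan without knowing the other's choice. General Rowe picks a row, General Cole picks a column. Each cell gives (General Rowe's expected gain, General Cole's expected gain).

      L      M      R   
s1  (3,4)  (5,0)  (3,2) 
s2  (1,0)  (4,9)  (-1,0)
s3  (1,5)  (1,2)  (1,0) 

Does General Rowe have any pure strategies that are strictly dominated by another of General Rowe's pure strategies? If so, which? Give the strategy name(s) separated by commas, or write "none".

s2, s3

Nothing dominates s1: s2 at L (3>1); s3 at L (3>1).
s1 strictly dominates s2 — L: 3>1, M: 5>4, R: 3>-1.
s3 is strictly dominated by s1 (L: 3>1, M: 5>1, R: 3>1).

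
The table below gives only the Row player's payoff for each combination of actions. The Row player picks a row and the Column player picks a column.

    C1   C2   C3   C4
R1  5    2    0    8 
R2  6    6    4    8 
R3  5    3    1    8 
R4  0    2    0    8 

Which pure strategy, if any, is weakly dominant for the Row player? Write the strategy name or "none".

R2 vs R1: C1: 6>5, C2: 6>2, C3: 4>0, C4: 8=8.
R2 vs R3: C1: 6>5, C2: 6>3, C3: 4>1, C4: 8=8.
R2 vs R4: C1: 6>0, C2: 6>2, C3: 4>0, C4: 8=8.
R2 is at least as good as every other strategy against every opponent action, so it is weakly dominant.

R2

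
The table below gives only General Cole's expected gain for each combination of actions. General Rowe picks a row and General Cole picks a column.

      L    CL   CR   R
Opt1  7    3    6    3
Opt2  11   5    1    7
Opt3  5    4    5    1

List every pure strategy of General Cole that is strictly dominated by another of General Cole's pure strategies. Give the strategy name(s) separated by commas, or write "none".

Nothing dominates L: CL at Opt1 (7>3); CR at Opt1 (7>6); R at Opt1 (7>3).
CL is strictly dominated by L (Opt1: 7>3, Opt2: 11>5, Opt3: 5>4).
Nothing dominates CR: L at Opt3 (5=5); CL at Opt1 (6>3); R at Opt1 (6>3).
R: dominated, since L does at least as well everywhere (Opt1: 7>3, Opt2: 11>7, Opt3: 5>1).

CL, R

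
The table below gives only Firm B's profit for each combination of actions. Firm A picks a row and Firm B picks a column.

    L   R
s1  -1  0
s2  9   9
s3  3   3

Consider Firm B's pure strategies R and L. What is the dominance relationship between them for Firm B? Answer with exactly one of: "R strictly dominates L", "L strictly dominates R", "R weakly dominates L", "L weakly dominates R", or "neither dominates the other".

Compare R to L across every action of Firm A: s1: 0>-1, s2: 9=9, s3: 3=3.
R is at least as good everywhere and strictly better somewhere (tied only at s2, s3), so R weakly but not strictly dominates L.

R weakly dominates L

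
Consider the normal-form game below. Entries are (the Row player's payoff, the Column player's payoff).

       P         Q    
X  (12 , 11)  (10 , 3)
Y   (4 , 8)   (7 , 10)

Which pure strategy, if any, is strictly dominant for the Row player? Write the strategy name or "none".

X vs Y: P: 12>4, Q: 10>7.
X strictly beats every other strategy against every opponent action, so it is strictly dominant.

X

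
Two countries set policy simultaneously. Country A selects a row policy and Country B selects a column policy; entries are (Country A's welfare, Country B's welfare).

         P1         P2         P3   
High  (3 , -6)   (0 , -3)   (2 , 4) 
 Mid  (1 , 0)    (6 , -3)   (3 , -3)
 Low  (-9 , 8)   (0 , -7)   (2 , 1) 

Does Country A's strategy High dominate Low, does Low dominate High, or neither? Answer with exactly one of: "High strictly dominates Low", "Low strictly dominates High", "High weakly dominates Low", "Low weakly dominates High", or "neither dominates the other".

Compare High to Low across each opponent action: P1: 3>-9, P2: 0=0, P3: 2=2.
High is at least as good everywhere and strictly better somewhere (tied only at P2, P3), so High weakly but not strictly dominates Low.

High weakly dominates Low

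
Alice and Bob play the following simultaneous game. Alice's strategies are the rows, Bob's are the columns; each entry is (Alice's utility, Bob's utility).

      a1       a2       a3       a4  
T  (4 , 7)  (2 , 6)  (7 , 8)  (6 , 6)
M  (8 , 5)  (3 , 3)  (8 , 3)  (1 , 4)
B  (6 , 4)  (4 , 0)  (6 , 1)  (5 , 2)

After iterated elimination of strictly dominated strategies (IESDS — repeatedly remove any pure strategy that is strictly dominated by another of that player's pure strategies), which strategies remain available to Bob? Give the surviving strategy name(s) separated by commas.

a1

For Bob, a1 strictly dominates a2 on the remaining rows (T: 7>6, M: 5>3, B: 4>0); eliminate a2.
For Bob, a1 strictly dominates a4 on the remaining rows (T: 7>6, M: 5>4, B: 4>2); eliminate a4.
Alice's strategy T is strictly dominated by M (a1: 8>4, a3: 8>7) and is removed.
Row B is eliminated: M beats it against every remaining column (a1: 8>6, a3: 8>6).
Bob's strategy a3 is strictly dominated by a1 (M: 5>3) and is removed.
Among the remaining strategies, none is strictly dominated by another pure strategy of the same player, so the elimination stops.
Surviving strategies — Alice: {M}; Bob: {a1}.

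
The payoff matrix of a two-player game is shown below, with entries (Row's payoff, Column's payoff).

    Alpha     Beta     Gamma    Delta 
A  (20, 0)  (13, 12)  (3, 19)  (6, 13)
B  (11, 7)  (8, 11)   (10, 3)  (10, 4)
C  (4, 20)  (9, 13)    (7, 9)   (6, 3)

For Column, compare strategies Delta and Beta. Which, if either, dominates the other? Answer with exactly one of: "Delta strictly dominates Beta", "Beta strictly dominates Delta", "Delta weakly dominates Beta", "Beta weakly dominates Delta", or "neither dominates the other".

neither dominates the other

Compare Delta to Beta across every action of Row: A: 13>12, B: 4<11, C: 3<13.
Delta does better at A but worse at B, C; neither strategy dominates the other.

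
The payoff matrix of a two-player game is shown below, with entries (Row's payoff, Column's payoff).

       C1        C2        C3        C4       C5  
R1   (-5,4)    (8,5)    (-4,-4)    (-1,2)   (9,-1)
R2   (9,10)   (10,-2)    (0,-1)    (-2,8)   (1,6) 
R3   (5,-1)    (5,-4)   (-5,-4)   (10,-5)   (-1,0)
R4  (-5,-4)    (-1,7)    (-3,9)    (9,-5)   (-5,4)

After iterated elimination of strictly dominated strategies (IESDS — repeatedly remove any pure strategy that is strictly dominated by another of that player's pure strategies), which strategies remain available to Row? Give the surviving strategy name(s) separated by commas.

Column C4 is eliminated: C1 beats it against every remaining row (R1: 4>2, R2: 10>8, R3: -1>-5, R4: -4>-5).
For Row, R2 strictly dominates R3 on the remaining columns (C1: 9>5, C2: 10>5, C3: 0>-5, C5: 1>-1); eliminate R3.
Row's strategy R4 is strictly dominated by R2 (C1: 9>-5, C2: 10>-1, C3: 0>-3, C5: 1>-5) and is removed.
Column C3 is eliminated: C1 beats it against every remaining row (R1: 4>-4, R2: 10>-1).
Column C5 is eliminated: C1 beats it against every remaining row (R1: 4>-1, R2: 10>6).
Row R1 is eliminated: R2 beats it against every remaining column (C1: 9>-5, C2: 10>8).
Column's strategy C2 is strictly dominated by C1 (R2: 10>-2) and is removed.
Among the remaining strategies, none is strictly dominated by another pure strategy of the same player, so the elimination stops.
Surviving strategies — Row: {R2}; Column: {C1}.

R2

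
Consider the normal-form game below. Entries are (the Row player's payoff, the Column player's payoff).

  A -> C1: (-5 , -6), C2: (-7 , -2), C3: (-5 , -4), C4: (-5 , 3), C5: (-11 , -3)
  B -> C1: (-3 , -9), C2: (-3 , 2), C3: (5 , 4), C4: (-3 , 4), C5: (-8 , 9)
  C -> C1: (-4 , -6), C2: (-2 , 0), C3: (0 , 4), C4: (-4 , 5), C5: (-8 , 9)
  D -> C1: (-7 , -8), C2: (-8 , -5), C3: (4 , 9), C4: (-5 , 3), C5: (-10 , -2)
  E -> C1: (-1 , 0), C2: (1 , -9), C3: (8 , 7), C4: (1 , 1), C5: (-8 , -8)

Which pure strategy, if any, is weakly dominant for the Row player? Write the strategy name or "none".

E

E vs A: C1: -1>-5, C2: 1>-7, C3: 8>-5, C4: 1>-5, C5: -8>-11.
E vs B: C1: -1>-3, C2: 1>-3, C3: 8>5, C4: 1>-3, C5: -8=-8.
E vs C: C1: -1>-4, C2: 1>-2, C3: 8>0, C4: 1>-4, C5: -8=-8.
E vs D: C1: -1>-7, C2: 1>-8, C3: 8>4, C4: 1>-5, C5: -8>-10.
E is at least as good as every other strategy against every opponent action, so it is weakly dominant.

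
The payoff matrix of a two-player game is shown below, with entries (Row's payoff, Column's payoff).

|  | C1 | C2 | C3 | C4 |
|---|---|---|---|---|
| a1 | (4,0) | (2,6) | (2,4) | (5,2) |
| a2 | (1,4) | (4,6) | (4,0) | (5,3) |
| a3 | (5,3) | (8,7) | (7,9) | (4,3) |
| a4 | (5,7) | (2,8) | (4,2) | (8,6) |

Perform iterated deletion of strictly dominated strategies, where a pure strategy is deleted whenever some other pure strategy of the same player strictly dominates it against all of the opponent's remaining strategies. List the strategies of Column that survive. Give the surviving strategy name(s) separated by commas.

C3

Column C1 is eliminated: C2 beats it against every remaining row (a1: 6>0, a2: 6>4, a3: 7>3, a4: 8>7).
Column's strategy C4 is strictly dominated by C2 (a1: 6>2, a2: 6>3, a3: 7>3, a4: 8>6) and is removed.
Row's strategy a1 is strictly dominated by a2 (C2: 4>2, C3: 4>2) and is removed.
Row a2 is eliminated: a3 beats it against every remaining column (C2: 8>4, C3: 7>4).
Row a4 is eliminated: a3 beats it against every remaining column (C2: 8>2, C3: 7>4).
For Column, C3 strictly dominates C2 on the remaining rows (a3: 9>7); eliminate C2.
Among the remaining strategies, none is strictly dominated by another pure strategy of the same player, so the elimination stops.
Surviving strategies — Row: {a3}; Column: {C3}.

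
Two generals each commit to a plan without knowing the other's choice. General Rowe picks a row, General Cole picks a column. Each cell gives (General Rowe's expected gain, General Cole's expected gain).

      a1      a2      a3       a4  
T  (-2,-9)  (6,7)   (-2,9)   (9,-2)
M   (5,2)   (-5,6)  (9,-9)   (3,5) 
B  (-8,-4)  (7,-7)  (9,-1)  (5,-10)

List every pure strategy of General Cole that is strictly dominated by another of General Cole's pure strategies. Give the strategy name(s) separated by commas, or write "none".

Nothing dominates a1: a2 at B (-4>-7); a3 at M (2>-9); a4 at B (-4>-10).
a2 is not dominated — it holds its own against a1 at T (7>-9); a3 at M (6>-9); a4 at T (7>-2).
Nothing dominates a3: a1 at T (9>-9); a2 at T (9>7); a4 at T (9>-2).
a4: dominated, since a2 does at least as well everywhere (T: 7>-2, M: 6>5, B: -7>-10).

a4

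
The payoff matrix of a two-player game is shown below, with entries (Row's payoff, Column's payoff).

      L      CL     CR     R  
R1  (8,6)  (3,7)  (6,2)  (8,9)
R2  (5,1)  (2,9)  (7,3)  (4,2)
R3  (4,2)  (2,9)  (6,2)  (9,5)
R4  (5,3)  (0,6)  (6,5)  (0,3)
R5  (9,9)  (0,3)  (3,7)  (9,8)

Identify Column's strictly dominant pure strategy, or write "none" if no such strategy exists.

L fails to dominate CL at R1 (6<7).
CL fails to dominate L at R5 (3<9).
CR fails to dominate L at R1 (2<6).
R fails to dominate L at R4 (3=3).
No single strategy dominates all the others.

none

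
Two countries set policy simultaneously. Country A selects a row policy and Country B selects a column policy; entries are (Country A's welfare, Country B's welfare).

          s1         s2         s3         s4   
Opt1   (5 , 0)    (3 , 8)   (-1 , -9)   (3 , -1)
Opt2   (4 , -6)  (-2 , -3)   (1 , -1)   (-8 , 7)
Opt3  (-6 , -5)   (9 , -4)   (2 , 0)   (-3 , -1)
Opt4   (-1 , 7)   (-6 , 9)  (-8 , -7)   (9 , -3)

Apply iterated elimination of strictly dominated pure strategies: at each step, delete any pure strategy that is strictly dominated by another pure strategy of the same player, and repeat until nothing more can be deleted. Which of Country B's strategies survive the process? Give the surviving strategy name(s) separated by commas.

s2, s3, s4

For Country B, s2 strictly dominates s1 on the remaining rows (Opt1: 8>0, Opt2: -3>-6, Opt3: -4>-5, Opt4: 9>7); eliminate s1.
Row Opt2 is eliminated: Opt3 beats it against every remaining column (s2: 9>-2, s3: 2>1, s4: -3>-8).
Among the remaining strategies, none is strictly dominated by another pure strategy of the same player, so the elimination stops.
Surviving strategies — Country A: {Opt1, Opt3, Opt4}; Country B: {s2, s3, s4}.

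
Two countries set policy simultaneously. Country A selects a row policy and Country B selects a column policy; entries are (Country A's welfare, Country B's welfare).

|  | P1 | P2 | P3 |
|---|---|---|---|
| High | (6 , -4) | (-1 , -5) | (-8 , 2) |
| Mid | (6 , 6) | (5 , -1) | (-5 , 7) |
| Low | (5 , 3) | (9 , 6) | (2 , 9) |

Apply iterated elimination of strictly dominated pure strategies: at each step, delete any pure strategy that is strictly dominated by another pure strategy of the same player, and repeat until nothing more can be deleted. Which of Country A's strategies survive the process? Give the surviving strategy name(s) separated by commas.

Low

Country B's strategy P1 is strictly dominated by P3 (High: 2>-4, Mid: 7>6, Low: 9>3) and is removed.
Row High is eliminated: Mid beats it against every remaining column (P2: 5>-1, P3: -5>-8).
Country A's strategy Mid is strictly dominated by Low (P2: 9>5, P3: 2>-5) and is removed.
Column P2 is eliminated: P3 beats it against every remaining row (Low: 9>6).
Among the remaining strategies, none is strictly dominated by another pure strategy of the same player, so the elimination stops.
Surviving strategies — Country A: {Low}; Country B: {P3}.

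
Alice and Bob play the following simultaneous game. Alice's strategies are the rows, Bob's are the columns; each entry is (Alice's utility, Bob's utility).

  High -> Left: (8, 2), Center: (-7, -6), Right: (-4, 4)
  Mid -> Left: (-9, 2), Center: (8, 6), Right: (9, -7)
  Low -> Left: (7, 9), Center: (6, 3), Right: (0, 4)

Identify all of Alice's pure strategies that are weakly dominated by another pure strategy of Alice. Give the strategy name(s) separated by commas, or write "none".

Nothing dominates High: Mid at Left (8>-9); Low at Left (8>7).
Mid is not dominated — it holds its own against High at Center (8>-7); Low at Center (8>6).
Nothing dominates Low: High at Center (6>-7); Mid at Left (7>-9).

none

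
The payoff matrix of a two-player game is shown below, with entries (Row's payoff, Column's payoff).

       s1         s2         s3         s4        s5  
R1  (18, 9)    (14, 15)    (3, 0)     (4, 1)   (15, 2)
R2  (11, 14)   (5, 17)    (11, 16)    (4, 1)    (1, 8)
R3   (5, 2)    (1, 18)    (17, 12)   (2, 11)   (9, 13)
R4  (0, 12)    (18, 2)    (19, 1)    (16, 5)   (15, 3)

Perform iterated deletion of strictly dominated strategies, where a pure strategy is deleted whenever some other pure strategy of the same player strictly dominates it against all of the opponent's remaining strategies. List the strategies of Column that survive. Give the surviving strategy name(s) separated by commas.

s1, s2

For Column, s2 strictly dominates s3 on the remaining rows (R1: 15>0, R2: 17>16, R3: 18>12, R4: 2>1); eliminate s3.
Row's strategy R3 is strictly dominated by R1 (s1: 18>5, s2: 14>1, s4: 4>2, s5: 15>9) and is removed.
For Column, s1 strictly dominates s4 on the remaining rows (R1: 9>1, R2: 14>1, R4: 12>5); eliminate s4.
Row R2 is eliminated: R1 beats it against every remaining column (s1: 18>11, s2: 14>5, s5: 15>1).
Column's strategy s5 is strictly dominated by s1 (R1: 9>2, R4: 12>3) and is removed.
Among the remaining strategies, none is strictly dominated by another pure strategy of the same player, so the elimination stops.
Surviving strategies — Row: {R1, R4}; Column: {s1, s2}.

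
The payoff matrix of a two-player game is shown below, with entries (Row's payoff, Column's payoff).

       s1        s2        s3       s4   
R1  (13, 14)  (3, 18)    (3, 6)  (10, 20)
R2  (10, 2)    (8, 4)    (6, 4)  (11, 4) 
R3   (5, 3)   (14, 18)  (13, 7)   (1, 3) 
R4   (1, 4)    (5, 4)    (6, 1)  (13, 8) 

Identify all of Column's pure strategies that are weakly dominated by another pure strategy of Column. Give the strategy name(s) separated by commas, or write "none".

s2 weakly dominates s1 — R1: 18>14, R2: 4>2, R3: 18>3, R4: 4=4.
s2: no other strategy beats it everywhere (s1 at R1 (18>14); s3 at R1 (18>6); s4 at R3 (18>3)).
s3 is weakly dominated by s2 (R1: 18>6, R2: 4=4, R3: 18>7, R4: 4>1).
Nothing dominates s4: s1 at R1 (20>14); s2 at R1 (20>18); s3 at R1 (20>6).

s1, s3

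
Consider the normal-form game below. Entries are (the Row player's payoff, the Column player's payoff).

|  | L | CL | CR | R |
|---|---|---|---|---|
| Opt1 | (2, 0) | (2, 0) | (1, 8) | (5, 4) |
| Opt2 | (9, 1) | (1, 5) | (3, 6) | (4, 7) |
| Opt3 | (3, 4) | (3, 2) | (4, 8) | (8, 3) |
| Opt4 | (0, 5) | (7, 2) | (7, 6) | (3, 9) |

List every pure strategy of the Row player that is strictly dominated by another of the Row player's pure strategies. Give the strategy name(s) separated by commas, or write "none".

Opt1: dominated, since Opt3 does at least as well everywhere (L: 3>2, CL: 3>2, CR: 4>1, R: 8>5).
Opt2: no other strategy beats it everywhere (Opt1 at L (9>2); Opt3 at L (9>3); Opt4 at L (9>0)).
Opt3 is not dominated — it holds its own against Opt1 at L (3>2); Opt2 at CL (3>1); Opt4 at L (3>0).
Nothing dominates Opt4: Opt1 at CL (7>2); Opt2 at CL (7>1); Opt3 at CL (7>3).

Opt1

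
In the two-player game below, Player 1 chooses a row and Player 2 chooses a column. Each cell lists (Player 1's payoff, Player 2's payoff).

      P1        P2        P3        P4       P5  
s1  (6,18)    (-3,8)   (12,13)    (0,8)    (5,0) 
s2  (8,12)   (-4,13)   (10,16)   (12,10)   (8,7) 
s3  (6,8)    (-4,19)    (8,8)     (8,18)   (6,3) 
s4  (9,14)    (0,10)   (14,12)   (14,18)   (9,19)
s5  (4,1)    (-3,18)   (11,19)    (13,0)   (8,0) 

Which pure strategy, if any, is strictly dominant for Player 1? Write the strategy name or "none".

s4

s4 vs s1: P1: 9>6, P2: 0>-3, P3: 14>12, P4: 14>0, P5: 9>5.
s4 vs s2: P1: 9>8, P2: 0>-4, P3: 14>10, P4: 14>12, P5: 9>8.
s4 vs s3: P1: 9>6, P2: 0>-4, P3: 14>8, P4: 14>8, P5: 9>6.
s4 vs s5: P1: 9>4, P2: 0>-3, P3: 14>11, P4: 14>13, P5: 9>8.
s4 strictly beats every other strategy against every opponent action, so it is strictly dominant.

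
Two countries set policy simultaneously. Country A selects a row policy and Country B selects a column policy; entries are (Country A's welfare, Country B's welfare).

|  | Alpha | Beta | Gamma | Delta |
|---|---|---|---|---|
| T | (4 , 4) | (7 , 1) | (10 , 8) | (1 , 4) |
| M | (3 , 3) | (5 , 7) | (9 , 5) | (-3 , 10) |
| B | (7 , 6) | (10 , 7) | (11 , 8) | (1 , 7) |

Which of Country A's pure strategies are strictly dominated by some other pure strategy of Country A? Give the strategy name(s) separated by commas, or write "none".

M

T: no other strategy beats it everywhere (M at Alpha (4>3); B at Delta (1=1)).
M: dominated, since T does at least as well everywhere (Alpha: 4>3, Beta: 7>5, Gamma: 10>9, Delta: 1>-3).
B is not dominated — it holds its own against T at Alpha (7>4); M at Alpha (7>3).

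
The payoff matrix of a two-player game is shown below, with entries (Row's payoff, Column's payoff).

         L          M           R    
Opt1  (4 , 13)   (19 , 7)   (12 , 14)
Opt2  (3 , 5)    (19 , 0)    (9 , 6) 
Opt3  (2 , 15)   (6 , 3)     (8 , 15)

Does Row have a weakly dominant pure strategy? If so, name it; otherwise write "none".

Opt1

Opt1 vs Opt2: L: 4>3, M: 19=19, R: 12>9.
Opt1 vs Opt3: L: 4>2, M: 19>6, R: 12>8.
Opt1 is at least as good as every other strategy against every opponent action, so it is weakly dominant.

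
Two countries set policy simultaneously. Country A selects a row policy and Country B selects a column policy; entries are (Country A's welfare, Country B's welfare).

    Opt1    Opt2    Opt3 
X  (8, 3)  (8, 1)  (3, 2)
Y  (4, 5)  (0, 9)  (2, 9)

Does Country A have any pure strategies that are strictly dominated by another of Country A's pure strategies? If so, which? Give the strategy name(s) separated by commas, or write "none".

X is not dominated — it holds its own against Y at Opt1 (8>4).
Y is strictly dominated by X (Opt1: 8>4, Opt2: 8>0, Opt3: 3>2).

Y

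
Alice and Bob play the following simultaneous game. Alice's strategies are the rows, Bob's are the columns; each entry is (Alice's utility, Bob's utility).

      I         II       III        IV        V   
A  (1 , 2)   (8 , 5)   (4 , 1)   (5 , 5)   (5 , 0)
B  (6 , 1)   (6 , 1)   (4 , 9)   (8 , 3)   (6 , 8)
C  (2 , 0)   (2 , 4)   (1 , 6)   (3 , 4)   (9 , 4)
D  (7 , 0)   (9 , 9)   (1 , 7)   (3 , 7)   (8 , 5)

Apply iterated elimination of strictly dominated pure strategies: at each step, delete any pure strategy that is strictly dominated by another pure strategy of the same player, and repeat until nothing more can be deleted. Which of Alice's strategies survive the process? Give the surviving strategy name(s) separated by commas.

A, B, D

Bob's strategy I is strictly dominated by IV (A: 5>2, B: 3>1, C: 4>0, D: 7>0) and is removed.
Bob's strategy V is strictly dominated by III (A: 1>0, B: 9>8, C: 6>4, D: 7>5) and is removed.
For Alice, A strictly dominates C on the remaining columns (II: 8>2, III: 4>1, IV: 5>3); eliminate C.
Among the remaining strategies, none is strictly dominated by another pure strategy of the same player, so the elimination stops.
Surviving strategies — Alice: {A, B, D}; Bob: {II, III, IV}.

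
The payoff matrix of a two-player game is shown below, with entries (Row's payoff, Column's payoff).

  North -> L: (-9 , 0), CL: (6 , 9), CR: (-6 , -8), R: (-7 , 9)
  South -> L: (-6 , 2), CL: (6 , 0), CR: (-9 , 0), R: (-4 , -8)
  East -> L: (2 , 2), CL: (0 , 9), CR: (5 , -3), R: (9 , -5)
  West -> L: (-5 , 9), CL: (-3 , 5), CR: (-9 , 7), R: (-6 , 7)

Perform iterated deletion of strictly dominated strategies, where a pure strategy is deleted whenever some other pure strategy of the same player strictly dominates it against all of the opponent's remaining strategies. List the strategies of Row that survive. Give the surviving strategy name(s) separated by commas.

For Row, East strictly dominates West on the remaining columns (L: 2>-5, CL: 0>-3, CR: 5>-9, R: 9>-6); eliminate West.
Column CR is eliminated: L beats it against every remaining row (North: 0>-8, South: 2>0, East: 2>-3).
Among the remaining strategies, none is strictly dominated by another pure strategy of the same player, so the elimination stops.
Surviving strategies — Row: {North, South, East}; Column: {L, CL, R}.

North, South, East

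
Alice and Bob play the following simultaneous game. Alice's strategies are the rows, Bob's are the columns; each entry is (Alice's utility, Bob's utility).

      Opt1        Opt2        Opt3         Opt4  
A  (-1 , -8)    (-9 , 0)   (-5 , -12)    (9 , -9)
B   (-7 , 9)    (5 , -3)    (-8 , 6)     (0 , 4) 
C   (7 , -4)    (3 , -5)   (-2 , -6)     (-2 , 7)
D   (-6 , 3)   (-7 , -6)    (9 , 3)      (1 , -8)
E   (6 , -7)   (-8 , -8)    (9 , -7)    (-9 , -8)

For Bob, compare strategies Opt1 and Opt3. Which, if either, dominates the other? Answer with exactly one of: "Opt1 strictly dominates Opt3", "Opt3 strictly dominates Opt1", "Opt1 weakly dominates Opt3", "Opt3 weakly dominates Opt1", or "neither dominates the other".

Compare Opt1 to Opt3 across each opponent action: A: -8>-12, B: 9>6, C: -4>-6, D: 3=3, E: -7=-7.
Opt1 is at least as good everywhere and strictly better somewhere (tied only at D, E), so Opt1 weakly but not strictly dominates Opt3.

Opt1 weakly dominates Opt3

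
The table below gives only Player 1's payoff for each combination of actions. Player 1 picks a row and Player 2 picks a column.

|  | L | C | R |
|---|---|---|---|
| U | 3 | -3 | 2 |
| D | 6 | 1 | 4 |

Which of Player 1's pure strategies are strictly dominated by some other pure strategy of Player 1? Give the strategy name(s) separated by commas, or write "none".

U: dominated, since D does at least as well everywhere (L: 6>3, C: 1>-3, R: 4>2).
D is not dominated — it holds its own against U at L (6>3).

U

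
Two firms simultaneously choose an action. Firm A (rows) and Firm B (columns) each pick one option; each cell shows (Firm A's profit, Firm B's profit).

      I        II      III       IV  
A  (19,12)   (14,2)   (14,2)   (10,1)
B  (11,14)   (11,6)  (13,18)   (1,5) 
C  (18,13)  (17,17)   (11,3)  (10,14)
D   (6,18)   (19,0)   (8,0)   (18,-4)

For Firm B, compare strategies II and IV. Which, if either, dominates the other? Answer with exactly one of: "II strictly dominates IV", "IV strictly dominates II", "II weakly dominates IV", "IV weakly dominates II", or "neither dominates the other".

Compare II to IV across every action of Firm A: A: 2>1, B: 6>5, C: 17>14, D: 0>-4.
Every comparison favours II, so II strictly dominates IV.

II strictly dominates IV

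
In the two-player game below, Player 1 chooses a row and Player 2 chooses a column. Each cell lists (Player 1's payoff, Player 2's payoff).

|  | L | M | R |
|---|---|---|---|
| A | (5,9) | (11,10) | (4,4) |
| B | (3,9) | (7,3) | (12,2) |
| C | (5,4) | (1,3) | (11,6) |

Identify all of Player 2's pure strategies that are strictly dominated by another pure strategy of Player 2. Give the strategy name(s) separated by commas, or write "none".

L: no other strategy beats it everywhere (M at B (9>3); R at A (9>4)).
Nothing dominates M: L at A (10>9); R at A (10>4).
Nothing dominates R: L at C (6>4); M at C (6>3).

none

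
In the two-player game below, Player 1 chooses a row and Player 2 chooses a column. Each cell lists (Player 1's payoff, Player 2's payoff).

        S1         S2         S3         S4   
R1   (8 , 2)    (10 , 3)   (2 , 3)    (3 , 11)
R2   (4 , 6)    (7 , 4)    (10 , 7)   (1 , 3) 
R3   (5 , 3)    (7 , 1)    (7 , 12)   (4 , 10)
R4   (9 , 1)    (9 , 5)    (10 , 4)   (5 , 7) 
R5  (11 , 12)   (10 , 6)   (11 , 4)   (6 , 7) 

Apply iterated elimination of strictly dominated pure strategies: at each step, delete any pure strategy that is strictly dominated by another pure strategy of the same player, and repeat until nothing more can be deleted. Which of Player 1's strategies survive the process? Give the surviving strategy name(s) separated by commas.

R5

For Player 1, R5 strictly dominates R2 on the remaining columns (S1: 11>4, S2: 10>7, S3: 11>10, S4: 6>1); eliminate R2.
For Player 1, R4 strictly dominates R3 on the remaining columns (S1: 9>5, S2: 9>7, S3: 10>7, S4: 5>4); eliminate R3.
Player 1's strategy R4 is strictly dominated by R5 (S1: 11>9, S2: 10>9, S3: 11>10, S4: 6>5) and is removed.
Player 2's strategy S2 is strictly dominated by S4 (R1: 11>3, R5: 7>6) and is removed.
Player 1's strategy R1 is strictly dominated by R5 (S1: 11>8, S3: 11>2, S4: 6>3) and is removed.
Player 2's strategy S3 is strictly dominated by S1 (R5: 12>4) and is removed.
Column S4 is eliminated: S1 beats it against every remaining row (R5: 12>7).
Among the remaining strategies, none is strictly dominated by another pure strategy of the same player, so the elimination stops.
Surviving strategies — Player 1: {R5}; Player 2: {S1}.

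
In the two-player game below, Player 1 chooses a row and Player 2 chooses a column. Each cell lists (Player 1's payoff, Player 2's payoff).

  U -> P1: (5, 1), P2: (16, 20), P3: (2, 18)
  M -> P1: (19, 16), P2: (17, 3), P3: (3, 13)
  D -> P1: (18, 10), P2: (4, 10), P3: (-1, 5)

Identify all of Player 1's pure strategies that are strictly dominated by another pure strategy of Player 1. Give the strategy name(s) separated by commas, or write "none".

U, D

U is strictly dominated by M (P1: 19>5, P2: 17>16, P3: 3>2).
M: no other strategy beats it everywhere (U at P1 (19>5); D at P1 (19>18)).
D is strictly dominated by M (P1: 19>18, P2: 17>4, P3: 3>-1).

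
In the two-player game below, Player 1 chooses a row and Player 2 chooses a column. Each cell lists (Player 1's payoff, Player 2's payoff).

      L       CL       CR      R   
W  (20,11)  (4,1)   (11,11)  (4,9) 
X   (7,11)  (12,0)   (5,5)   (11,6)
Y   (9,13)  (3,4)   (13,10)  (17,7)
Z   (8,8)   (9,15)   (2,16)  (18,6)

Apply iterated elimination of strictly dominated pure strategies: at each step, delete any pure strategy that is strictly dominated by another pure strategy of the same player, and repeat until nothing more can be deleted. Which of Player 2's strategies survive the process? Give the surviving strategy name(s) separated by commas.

Player 2's strategy CL is strictly dominated by CR (W: 11>1, X: 5>0, Y: 10>4, Z: 16>15) and is removed.
For Player 1, Y strictly dominates X on the remaining columns (L: 9>7, CR: 13>5, R: 17>11); eliminate X.
Player 2's strategy R is strictly dominated by L (W: 11>9, Y: 13>7, Z: 8>6) and is removed.
For Player 1, W strictly dominates Z on the remaining columns (L: 20>8, CR: 11>2); eliminate Z.
Among the remaining strategies, none is strictly dominated by another pure strategy of the same player, so the elimination stops.
Surviving strategies — Player 1: {W, Y}; Player 2: {L, CR}.

L, CR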